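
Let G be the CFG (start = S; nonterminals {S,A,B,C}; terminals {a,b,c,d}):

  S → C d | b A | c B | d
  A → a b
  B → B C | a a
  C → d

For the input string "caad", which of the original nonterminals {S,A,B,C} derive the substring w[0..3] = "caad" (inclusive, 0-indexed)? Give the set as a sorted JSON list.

CNF form of G:
  S -> C T2 | T1 A | T3 B | d
  A -> T0 T1
  B -> B C | T0 T0
  C -> d
  T0 -> a
  T1 -> b
  T2 -> d
  T3 -> c

Fill CYK table bottom-up, restricted to cells inside w[0..3]:
  [0..0]={T3}  "c"  orig:{}
  [1..1]={T0}  "a"  orig:{}
  [2..2]={T0}  "a"  orig:{}
  [3..3]={C,S,T2}  "d"  orig:{C,S}
  [0..1]=∅  "ca"
  [1..2]={B}  "aa"
  [2..3]=∅  "ad"
  [0..2]={S}  "caa"
  [1..3]={B}  "aad"
  [0..3]={S}  "caad"

Original NTs in T[0,3] deriving "caad": ["S"]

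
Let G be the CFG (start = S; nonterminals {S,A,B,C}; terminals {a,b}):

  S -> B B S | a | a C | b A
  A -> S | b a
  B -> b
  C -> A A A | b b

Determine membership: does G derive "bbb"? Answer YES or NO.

Convert to CNF:
  S -> B X4 | T0 C | T1 A | a
  A -> B X2 | T0 C | T1 A | T1 T0 | a
  B -> b
  C -> A X3 | T1 T1
  T0 -> a
  T1 -> b
  X2 -> B S
  X3 -> A A
  X4 -> B S

CYK fill:
  T[0,0] 'b' = {B,T1}  orig:{B}
  T[1,1] 'b' = {B,T1}  orig:{B}
  T[2,2] 'b' = {B,T1}  orig:{B}
  T[0,1] 'bb' = {C}
  T[1,2] 'bb' = {C}
  T[0,2] 'bbb' = ∅

S ∉ T[0,2] ⇒ NO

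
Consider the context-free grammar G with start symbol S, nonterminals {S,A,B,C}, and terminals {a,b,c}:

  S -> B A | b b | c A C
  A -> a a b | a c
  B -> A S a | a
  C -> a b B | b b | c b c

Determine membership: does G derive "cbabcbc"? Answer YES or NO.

Convert to CNF:
  S -> B A | T1 T1 | T2 X7
  A -> T0 T2 | T0 X3
  B -> A X4 | a
  C -> T0 X5 | T1 T1 | T2 X6
  T0 -> a
  T1 -> b
  T2 -> c
  X3 -> T0 T1
  X4 -> S T0
  X5 -> T1 B
  X6 -> T1 T2
  X7 -> A C

Fill CYK table bottom-up:
  T[0,0] 'c' = {T2}  orig:{}
  T[1,1] 'b' = {T1}  orig:{}
  T[2,2] 'a' = {B,T0}  orig:{B}
  T[3,3] 'b' = {T1}  orig:{}
  T[4,4] 'c' = {T2}  orig:{}
  T[5,5] 'b' = {T1}  orig:{}
  T[6,6] 'c' = {T2}  orig:{}
  T[0,1] 'cb' = ∅
  T[1,2] 'ba' = {X5}  orig:{}
  T[2,3] 'ab' = {X3}  orig:{}
  T[3,4] 'bc' = {X6}  orig:{}
  T[4,5] 'cb' = ∅
  T[5,6] 'bc' = {X6}  orig:{}
  T[0,2] 'cba' = ∅
  T[1,3] 'bab' = ∅
  T[2,4] 'abc' = ∅
  T[3,5] 'bcb' = ∅
  T[4,6] 'cbc' = {C}
  T[0,3] 'cbab' = ∅
  T[1,4] 'babc' = ∅
  T[2,5] 'abcb' = ∅
  T[3,6] 'bcbc' = ∅
  T[0,4] 'cbabc' = ∅
  T[1,5] 'babcb' = ∅
  T[2,6] 'abcbc' = ∅
  T[0,5] 'cbabcb' = ∅
  T[1,6] 'babcbc' = ∅
  T[0,6] 'cbabcbc' = ∅

S ∉ T[0,6] ⇒ NO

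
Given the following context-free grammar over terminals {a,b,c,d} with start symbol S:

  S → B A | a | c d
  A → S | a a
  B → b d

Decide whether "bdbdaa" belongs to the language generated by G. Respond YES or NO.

CNF form of G:
  S -> B A | T1 T2 | a
  A -> B A | T0 T0 | T1 T2 | a
  B -> T3 T2
  T0 -> a
  T1 -> c
  T2 -> d
  T3 -> b

CYK fill:
  cell(0,0) b: {T3}  orig:{}
  cell(1,1) d: {T2}  orig:{}
  cell(2,2) b: {T3}  orig:{}
  cell(3,3) d: {T2}  orig:{}
  cell(4,4) a: {A,S,T0}  orig:{A,S}
  cell(5,5) a: {A,S,T0}  orig:{A,S}
  cell(0,1) bd: {B}
  cell(1,2) db: ∅
  cell(2,3) bd: {B}
  cell(3,4) da: ∅
  cell(4,5) aa: {A}
  cell(0,2) bdb: ∅
  cell(1,3) dbd: ∅
  cell(2,4) bda: {A,S}
  cell(3,5) daa: ∅
  cell(0,3) bdbd: ∅
  cell(1,4) dbda: ∅
  cell(2,5) bdaa: {A,S}
  cell(0,4) bdbda: {A,S}
  cell(1,5) dbdaa: ∅
  cell(0,5) bdbdaa: {A,S}

S ∈ T[0,5] ⇒ YES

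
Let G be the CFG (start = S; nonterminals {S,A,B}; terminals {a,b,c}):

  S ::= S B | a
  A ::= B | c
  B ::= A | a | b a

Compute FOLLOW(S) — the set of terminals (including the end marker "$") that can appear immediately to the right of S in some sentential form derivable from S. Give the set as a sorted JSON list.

FIRST sets, iterate to fixpoint:
iter 1:
  A via A→c: +{c}
  B via B→A: +{c}
  B via B→a: +{a}
  B via B→b a: +{b}
  S via S→a: +{a}
  FIRST[S]={a}  FIRST[A]={c}  FIRST[B]={a,b,c}
iter 2:
  A via A→B: +{a,b}
  FIRST[S]={a}  FIRST[A]={a,b,c}  FIRST[B]={a,b,c}
iter 3: done
  FIRST[S]={a}  FIRST[A]={a,b,c}  FIRST[B]={a,b,c}

FOLLOW sets:
FOLLOW(S) := {$}
iter 1:
  S→S B: FOLLOW(S) ⊇ FIRST(B) = {a,b,c}; new: +{a,b,c}
  S→S B: FOLLOW(B) ⊇ FOLLOW(S) ⊇ {$,a,b,c}; new: +{$,a,b,c}
  FOLLOW[S]={$,a,b,c}  FOLLOW[A]={}  FOLLOW[B]={$,a,b,c}
iter 2:
  B→A: FOLLOW(A) ⊇ FOLLOW(B) ⊇ {$,a,b,c}; new: +{$,a,b,c}
  FOLLOW[S]={$,a,b,c}  FOLLOW[A]={$,a,b,c}  FOLLOW[B]={$,a,b,c}
iter 3: — fixpoint
  FOLLOW[S]={$,a,b,c}  FOLLOW[A]={$,a,b,c}  FOLLOW[B]={$,a,b,c}

FOLLOW(S) = ["$", "a", "b", "c"]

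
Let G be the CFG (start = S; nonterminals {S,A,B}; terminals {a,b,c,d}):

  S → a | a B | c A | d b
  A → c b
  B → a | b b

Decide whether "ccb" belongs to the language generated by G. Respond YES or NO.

CNF form of G:
  S -> T0 A | T2 B | T3 T1 | a
  A -> T0 T1
  B -> T1 T1 | a
  T0 -> c
  T1 -> b
  T2 -> a
  T3 -> d

CYK table (by increasing span):
  cell(0,0) c: {T0}  orig:{}
  cell(1,1) c: {T0}  orig:{}
  cell(2,2) b: {T1}  orig:{}
  cell(0,1) cc: ∅
  cell(1,2) cb: {A}
  cell(0,2) ccb: {S}

S ∈ T[0,2] ⇒ YES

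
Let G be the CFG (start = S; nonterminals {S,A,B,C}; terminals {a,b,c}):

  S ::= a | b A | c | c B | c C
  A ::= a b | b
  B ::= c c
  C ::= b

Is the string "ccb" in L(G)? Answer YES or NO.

CNF form of G:
  S -> T1 A | T2 B | T2 C | a | c
  A -> T0 T1 | b
  B -> T2 T2
  C -> b
  T0 -> a
  T1 -> b
  T2 -> c

Fill CYK table bottom-up:
  cell(0,0) c: {S,T2}  orig:{S}
  cell(1,1) c: {S,T2}  orig:{S}
  cell(2,2) b: {A,C,T1}  orig:{A,C}
  cell(0,1) cc: {B}
  cell(1,2) cb: {S}
  cell(0,2) ccb: ∅

S ∉ T[0,2] ⇒ NO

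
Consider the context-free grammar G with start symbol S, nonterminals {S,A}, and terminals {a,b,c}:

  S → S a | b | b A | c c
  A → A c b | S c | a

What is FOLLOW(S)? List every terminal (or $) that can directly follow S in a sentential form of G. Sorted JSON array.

Compute FIRST by fixpoint:
[1]
  A via A→a: +{a}
  S via S→b: +{b}
  S via S→c c: +{c}
  FIRST(S)={b,c}  FIRST(A)={a}
[2]
  A via A→S c: +{b,c}
  FIRST(S)={b,c}  FIRST(A)={a,b,c}
[3] — fixpoint
  FIRST(S)={b,c}  FIRST(A)={a,b,c}

FOLLOW sets:
seed FOLLOW(S) with $
iter 1:
  A→A c b: FOLLOW(A) ⊇ FIRST(c) = {c}; new: +{c}
  A→S c: FOLLOW(S) ⊇ FIRST(c) = {c}; new: +{c}
  S→S a: FOLLOW(S) ⊇ FIRST(a) = {a}; new: +{a}
  S→b A: FOLLOW(A) ⊇ FOLLOW(S) ⊇ {$,a,c}; new: +{$,a}
  FOLLOW(S)={$,a,c}  FOLLOW(A)={$,a,c}
iter 2: (no change)
  FOLLOW(S)={$,a,c}  FOLLOW(A)={$,a,c}

FOLLOW(S) = ["$", "a", "c"]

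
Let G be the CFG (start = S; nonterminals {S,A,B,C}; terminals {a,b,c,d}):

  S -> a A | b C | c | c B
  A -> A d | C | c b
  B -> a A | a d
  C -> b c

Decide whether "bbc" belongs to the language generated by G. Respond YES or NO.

Convert to CNF:
  S -> T1 C | T2 B | T3 A | c
  A -> A T0 | T1 T2 | T2 T1
  B -> T3 A | T3 T0
  C -> T1 T2
  T0 -> d
  T1 -> b
  T2 -> c
  T3 -> a

CYK fill:
  [0..0]={T1}  "b"  orig:{}
  [1..1]={T1}  "b"  orig:{}
  [2..2]={S,T2}  "c"  orig:{S}
  [0..1]=∅  "bb"
  [1..2]={A,C}  "bc"
  [0..2]={S}  "bbc"

S ∈ T[0,2] ⇒ YES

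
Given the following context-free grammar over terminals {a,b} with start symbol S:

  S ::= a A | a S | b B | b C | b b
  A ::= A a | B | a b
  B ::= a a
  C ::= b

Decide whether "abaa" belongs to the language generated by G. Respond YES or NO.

CNF form of G:
  S -> T0 A | T0 S | T1 B | T1 C | T1 T1
  A -> A T0 | T0 T0 | T0 T1
  B -> T0 T0
  C -> b
  T0 -> a
  T1 -> b

Fill CYK table bottom-up:
  [0..0]={T0}  "a"  orig:{}
  [1..1]={C,T1}  "b"  orig:{C}
  [2..2]={T0}  "a"  orig:{}
  [3..3]={T0}  "a"  orig:{}
  [0..1]={A}  "ab"
  [1..2]=∅  "ba"
  [2..3]={A,B}  "aa"
  [0..2]={A}  "aba"
  [1..3]={S}  "baa"
  [0..3]={A,S}  "abaa"

S ∈ T[0,3] ⇒ YES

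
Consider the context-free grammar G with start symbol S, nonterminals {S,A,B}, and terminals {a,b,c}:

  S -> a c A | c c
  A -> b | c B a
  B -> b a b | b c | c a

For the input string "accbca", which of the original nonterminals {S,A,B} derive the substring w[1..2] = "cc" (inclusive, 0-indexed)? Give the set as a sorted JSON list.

Convert to CNF:
  S -> T0 T0 | T1 X5
  A -> T0 X3 | b
  B -> T0 T1 | T2 T0 | T2 X4
  T0 -> c
  T1 -> a
  T2 -> b
  X3 -> B T1
  X4 -> T1 T2
  X5 -> T0 A

CYK table (by increasing span), restricted to cells inside w[1..2]:
  cell(1,1) c: {T0}  orig:{}
  cell(2,2) c: {T0}  orig:{}
  cell(1,2) cc: {S}

Original NTs in T[1,2] deriving "cc": ["S"]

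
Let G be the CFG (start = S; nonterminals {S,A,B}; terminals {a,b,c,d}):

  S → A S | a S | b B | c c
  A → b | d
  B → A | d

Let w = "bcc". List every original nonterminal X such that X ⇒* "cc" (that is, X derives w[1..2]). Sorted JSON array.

CNF form of G:
  S -> A S | T0 S | T1 B | T2 T2
  A -> b | d
  B -> b | d
  T0 -> a
  T1 -> b
  T2 -> c

Fill CYK table bottom-up, restricted to cells inside w[1..2]:
  [1..1]={T2}  "c"  orig:{}
  [2..2]={T2}  "c"  orig:{}
  [1..2]={S}  "cc"

Original NTs in T[1,2] deriving "cc": ["S"]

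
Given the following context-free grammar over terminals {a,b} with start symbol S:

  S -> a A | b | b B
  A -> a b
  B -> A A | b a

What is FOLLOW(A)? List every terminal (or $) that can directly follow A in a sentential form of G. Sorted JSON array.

FIRST sets, iterate to fixpoint:
[1]
  A via A→a b: +{a}
  B via B→A A: +{a}
  B via B→b a: +{b}
  S via S→a A: +{a}
  S via S→b: +{b}
  FIRST[S]={a,b}  FIRST[A]={a}  FIRST[B]={a,b}
[2] — fixpoint
  FIRST[S]={a,b}  FIRST[A]={a}  FIRST[B]={a,b}

FOLLOW sets:
FOLLOW(S) := {$}
round 1:
  B→A A: FOLLOW(A) ⊇ FIRST(A) = {a}; new: +{a}
  S→a A: FOLLOW(A) ⊇ FOLLOW(S) ⊇ {$}; new: +{$}
  S→b B: FOLLOW(B) ⊇ FOLLOW(S) ⊇ {$}; new: +{$}
  FOLLOW(S)={$}  FOLLOW(A)={$,a}  FOLLOW(B)={$}
round 2: — fixpoint
  FOLLOW(S)={$}  FOLLOW(A)={$,a}  FOLLOW(B)={$}

FOLLOW(A) = ["$", "a"]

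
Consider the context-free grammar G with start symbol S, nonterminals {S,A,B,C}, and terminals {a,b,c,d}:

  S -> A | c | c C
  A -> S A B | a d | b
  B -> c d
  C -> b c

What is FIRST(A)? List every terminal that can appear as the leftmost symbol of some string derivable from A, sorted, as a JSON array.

Compute FIRST by fixpoint:
round 1:
  A via A→a d: +{a}
  A via A→b: +{b}
  B via B→c d: +{c}
  C via C→b c: +{b}
  S via S→A: +{a,b}
  S via S→c: +{c}
  S: {a,b,c}  A: {a,b}  B: {c}  C: {b}
round 2:
  A via A→S A B: +{c}
  S: {a,b,c}  A: {a,b,c}  B: {c}  C: {b}
round 3: — fixpoint
  S: {a,b,c}  A: {a,b,c}  B: {c}  C: {b}

FIRST(A) = ["a", "b", "c"]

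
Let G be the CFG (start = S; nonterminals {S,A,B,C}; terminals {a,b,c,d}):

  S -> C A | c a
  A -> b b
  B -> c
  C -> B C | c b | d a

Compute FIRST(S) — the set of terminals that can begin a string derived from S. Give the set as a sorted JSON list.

Compute FIRST by fixpoint:
round 1:
  A via A→b b: +{b}
  B via B→c: +{c}
  C via C→B C: +{c}
  C via C→d a: +{d}
  S via S→C A: +{c,d}
  FIRST[S]={c,d}  FIRST[A]={b}  FIRST[B]={c}  FIRST[C]={c,d}
round 2: (no change)
  FIRST[S]={c,d}  FIRST[A]={b}  FIRST[B]={c}  FIRST[C]={c,d}

FIRST(S) = ["c", "d"]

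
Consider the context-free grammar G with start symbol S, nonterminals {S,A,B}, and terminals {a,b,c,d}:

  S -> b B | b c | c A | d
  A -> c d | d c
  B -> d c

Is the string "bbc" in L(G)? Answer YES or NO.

Convert to CNF:
  S -> T0 A | T2 B | T2 T0 | d
  A -> T0 T1 | T1 T0
  B -> T1 T0
  T0 -> c
  T1 -> d
  T2 -> b

Fill CYK table bottom-up:
  T[0,0] 'b' = {T2}  orig:{}
  T[1,1] 'b' = {T2}  orig:{}
  T[2,2] 'c' = {T0}  orig:{}
  T[0,1] 'bb' = ∅
  T[1,2] 'bc' = {S}
  T[0,2] 'bbc' = ∅

S ∉ T[0,2] ⇒ NO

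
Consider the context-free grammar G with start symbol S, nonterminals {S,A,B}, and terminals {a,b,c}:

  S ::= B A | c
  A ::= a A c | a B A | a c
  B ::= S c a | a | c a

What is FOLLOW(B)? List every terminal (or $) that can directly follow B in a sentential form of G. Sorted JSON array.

Compute FIRST by fixpoint:
iter 1:
  A via A→a A c: +{a}
  B via B→a: +{a}
  B via B→c a: +{c}
  S via S→B A: +{a,c}
  FIRST(S)={a,c}  FIRST(A)={a}  FIRST(B)={a,c}
iter 2: done
  FIRST(S)={a,c}  FIRST(A)={a}  FIRST(B)={a,c}

FOLLOW iteration:
seed FOLLOW(S) with $
iter 1:
  A→a A c: FOLLOW(A) ⊇ FIRST(c) = {c}; new: +{c}
  A→a B A: FOLLOW(B) ⊇ FIRST(A) = {a}; new: +{a}
  B→S c a: FOLLOW(S) ⊇ FIRST(c) = {c}; new: +{c}
  S→B A: FOLLOW(A) ⊇ FOLLOW(S) ⊇ {$,c}; new: +{$}
  S: {$,c}  A: {$,c}  B: {a}
iter 2: (no change)
  S: {$,c}  A: {$,c}  B: {a}

FOLLOW(B) = ["a"]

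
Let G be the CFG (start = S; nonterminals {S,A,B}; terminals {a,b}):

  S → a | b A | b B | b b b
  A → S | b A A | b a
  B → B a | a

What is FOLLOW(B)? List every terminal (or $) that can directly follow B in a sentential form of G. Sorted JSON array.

Compute FIRST by fixpoint:
[1]
  A via A→b A A: +{b}
  B via B→a: +{a}
  S via S→a: +{a}
  S via S→b A: +{b}
  FIRST(S)={a,b}  FIRST(A)={b}  FIRST(B)={a}
[2]
  A via A→S: +{a}
  FIRST(S)={a,b}  FIRST(A)={a,b}  FIRST(B)={a}
[3] (no change)
  FIRST(S)={a,b}  FIRST(A)={a,b}  FIRST(B)={a}

FOLLOW sets:
initialize: $ ∈ FOLLOW(S)
[1]
  A→b A A: FOLLOW(A) ⊇ FIRST(A) = {a,b}; new: +{a,b}
  B→B a: FOLLOW(B) ⊇ FIRST(a) = {a}; new: +{a}
  S→b A: FOLLOW(A) ⊇ FOLLOW(S) ⊇ {$}; new: +{$}
  S→b B: FOLLOW(B) ⊇ FOLLOW(S) ⊇ {$}; new: +{$}
  S: {$}  A: {$,a,b}  B: {$,a}
[2]
  A→S: FOLLOW(S) ⊇ FOLLOW(A) ⊇ {$,a,b}; new: +{a,b}
  S→b B: FOLLOW(B) ⊇ FOLLOW(S) ⊇ {$,a,b}; new: +{b}
  S: {$,a,b}  A: {$,a,b}  B: {$,a,b}
[3] — fixpoint
  S: {$,a,b}  A: {$,a,b}  B: {$,a,b}

FOLLOW(B) = ["$", "a", "b"]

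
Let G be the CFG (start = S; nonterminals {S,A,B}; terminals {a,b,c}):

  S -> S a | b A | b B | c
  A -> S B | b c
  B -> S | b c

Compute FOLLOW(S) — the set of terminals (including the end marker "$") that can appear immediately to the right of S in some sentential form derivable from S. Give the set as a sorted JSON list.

Compute FIRST by fixpoint:
[1]
  A via A→b c: +{b}
  B via B→b c: +{b}
  S via S→b A: +{b}
  S via S→c: +{c}
  FIRST(S)={b,c}  FIRST(A)={b}  FIRST(B)={b}
[2]
  A via A→S B: +{c}
  B via B→S: +{c}
  FIRST(S)={b,c}  FIRST(A)={b,c}  FIRST(B)={b,c}
[3] — fixpoint
  FIRST(S)={b,c}  FIRST(A)={b,c}  FIRST(B)={b,c}

Compute FOLLOW by fixpoint:
seed FOLLOW(S) with $
[1]
  A→S B: FOLLOW(S) ⊇ FIRST(B) = {b,c}; new: +{b,c}
  S→S a: FOLLOW(S) ⊇ FIRST(a) = {a}; new: +{a}
  S→b A: FOLLOW(A) ⊇ FOLLOW(S) ⊇ {$,a,b,c}; new: +{$,a,b,c}
  S→b B: FOLLOW(B) ⊇ FOLLOW(S) ⊇ {$,a,b,c}; new: +{$,a,b,c}
  FOLLOW(S)={$,a,b,c}  FOLLOW(A)={$,a,b,c}  FOLLOW(B)={$,a,b,c}
[2] (stable)
  FOLLOW(S)={$,a,b,c}  FOLLOW(A)={$,a,b,c}  FOLLOW(B)={$,a,b,c}

FOLLOW(S) = ["$", "a", "b", "c"]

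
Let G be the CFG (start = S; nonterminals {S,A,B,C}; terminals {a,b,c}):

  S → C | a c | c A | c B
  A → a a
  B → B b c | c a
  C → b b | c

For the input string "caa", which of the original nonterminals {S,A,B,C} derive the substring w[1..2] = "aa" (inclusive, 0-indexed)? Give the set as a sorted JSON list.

Convert to CNF:
  S -> T0 T2 | T1 T1 | T2 A | T2 B | c
  A -> T0 T0
  B -> B X3 | T2 T0
  C -> T1 T1 | c
  T0 -> a
  T1 -> b
  T2 -> c
  X3 -> T1 T2

Fill CYK table bottom-up, restricted to cells inside w[1..2]:
  [1..1]={T0}  "a"  orig:{}
  [2..2]={T0}  "a"  orig:{}
  [1..2]={A}  "aa"

Original NTs in T[1,2] deriving "aa": ["A"]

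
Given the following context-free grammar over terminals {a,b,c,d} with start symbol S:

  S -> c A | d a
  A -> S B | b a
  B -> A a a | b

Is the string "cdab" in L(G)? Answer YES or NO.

CNF form of G:
  S -> T2 A | T3 T1
  A -> S B | T0 T1
  B -> A X4 | b
  T0 -> b
  T1 -> a
  T2 -> c
  T3 -> d
  X4 -> T1 T1

CYK fill:
  T[0,0] 'c' = {T2}  orig:{}
  T[1,1] 'd' = {T3}  orig:{}
  T[2,2] 'a' = {T1}  orig:{}
  T[3,3] 'b' = {B,T0}  orig:{B}
  T[0,1] 'cd' = ∅
  T[1,2] 'da' = {S}
  T[2,3] 'ab' = ∅
  T[0,2] 'cda' = ∅
  T[1,3] 'dab' = {A}
  T[0,3] 'cdab' = {S}

S ∈ T[0,3] ⇒ YES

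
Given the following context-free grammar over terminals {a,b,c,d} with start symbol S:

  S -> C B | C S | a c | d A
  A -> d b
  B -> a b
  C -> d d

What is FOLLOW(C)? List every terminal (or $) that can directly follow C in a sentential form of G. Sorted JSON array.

FIRST iteration:
round 1:
  A via A→d b: +{d}
  B via B→a b: +{a}
  C via C→d d: +{d}
  S via S→C B: +{d}
  S via S→a c: +{a}
  FIRST(S)={a,d}  FIRST(A)={d}  FIRST(B)={a}  FIRST(C)={d}
round 2: done
  FIRST(S)={a,d}  FIRST(A)={d}  FIRST(B)={a}  FIRST(C)={d}

Compute FOLLOW by fixpoint:
seed FOLLOW(S) with $
[1]
  S→C B: FOLLOW(C) ⊇ FIRST(B) = {a}; new: +{a}
  S→C B: FOLLOW(B) ⊇ FOLLOW(S) ⊇ {$}; new: +{$}
  S→C S: FOLLOW(C) ⊇ FIRST(S) = {a,d}; new: +{d}
  S→d A: FOLLOW(A) ⊇ FOLLOW(S) ⊇ {$}; new: +{$}
  S: {$}  A: {$}  B: {$}  C: {a,d}
[2] — fixpoint
  S: {$}  A: {$}  B: {$}  C: {a,d}

FOLLOW(C) = ["a", "d"]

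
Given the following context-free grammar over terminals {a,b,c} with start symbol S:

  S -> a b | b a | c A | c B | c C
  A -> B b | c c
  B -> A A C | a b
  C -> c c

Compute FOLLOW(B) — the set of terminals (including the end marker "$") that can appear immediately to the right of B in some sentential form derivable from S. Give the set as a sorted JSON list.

FIRST sets, iterate to fixpoint:
iter 1:
  A via A→c c: +{c}
  B via B→A A C: +{c}
  B via B→a b: +{a}
  C via C→c c: +{c}
  S via S→a b: +{a}
  S via S→b a: +{b}
  S via S→c A: +{c}
  S: {a,b,c}  A: {c}  B: {a,c}  C: {c}
iter 2:
  A via A→B b: +{a}
  S: {a,b,c}  A: {a,c}  B: {a,c}  C: {c}
iter 3: — fixpoint
  S: {a,b,c}  A: {a,c}  B: {a,c}  C: {c}

FOLLOW sets:
FOLLOW(S) := {$}
[1]
  A→B b: FOLLOW(B) ⊇ FIRST(b) = {b}; new: +{b}
  B→A A C: FOLLOW(A) ⊇ FIRST(A) = {a,c}; new: +{a,c}
  B→A A C: FOLLOW(C) ⊇ FOLLOW(B) ⊇ {b}; new: +{b}
  S→c A: FOLLOW(A) ⊇ FOLLOW(S) ⊇ {$}; new: +{$}
  S→c B: FOLLOW(B) ⊇ FOLLOW(S) ⊇ {$}; new: +{$}
  S→c C: FOLLOW(C) ⊇ FOLLOW(S) ⊇ {$}; new: +{$}
  S: {$}  A: {$,a,c}  B: {$,b}  C: {$,b}
[2] — fixpoint
  S: {$}  A: {$,a,c}  B: {$,b}  C: {$,b}

FOLLOW(B) = ["$", "b"]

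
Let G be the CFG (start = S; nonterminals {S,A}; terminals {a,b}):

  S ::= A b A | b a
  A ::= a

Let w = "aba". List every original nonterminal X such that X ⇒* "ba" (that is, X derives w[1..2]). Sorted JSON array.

Convert to CNF:
  S -> A X2 | T0 T1
  A -> a
  T0 -> b
  T1 -> a
  X2 -> T0 A

CYK fill — only the sub-triangle for w[1..2]:
  cell(1,1) b: {T0}  orig:{}
  cell(2,2) a: {A,T1}  orig:{A}
  cell(1,2) ba: {S,X2}  orig:{S}

Original NTs in T[1,2] deriving "ba": ["S"]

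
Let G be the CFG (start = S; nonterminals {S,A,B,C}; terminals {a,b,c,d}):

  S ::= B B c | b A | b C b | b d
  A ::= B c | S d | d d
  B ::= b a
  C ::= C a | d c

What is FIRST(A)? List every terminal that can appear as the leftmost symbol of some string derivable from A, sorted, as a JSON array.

Compute FIRST by fixpoint:
[1]
  A via A→d d: +{d}
  B via B→b a: +{b}
  C via C→d c: +{d}
  S via S→B B c: +{b}
  S: {b}  A: {d}  B: {b}  C: {d}
[2]
  A via A→B c: +{b}
  S: {b}  A: {b,d}  B: {b}  C: {d}
[3] done
  S: {b}  A: {b,d}  B: {b}  C: {d}

FIRST(A) = ["b", "d"]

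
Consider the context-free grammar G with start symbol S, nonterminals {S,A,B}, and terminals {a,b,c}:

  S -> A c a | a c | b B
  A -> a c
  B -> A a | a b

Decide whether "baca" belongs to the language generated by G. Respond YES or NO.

Convert to CNF:
  S -> A X3 | T0 T1 | T2 B
  A -> T0 T1
  B -> A T0 | T0 T2
  T0 -> a
  T1 -> c
  T2 -> b
  X3 -> T1 T0

CYK fill:
  T[0,0] 'b' = {T2}  orig:{}
  T[1,1] 'a' = {T0}  orig:{}
  T[2,2] 'c' = {T1}  orig:{}
  T[3,3] 'a' = {T0}  orig:{}
  T[0,1] 'ba' = ∅
  T[1,2] 'ac' = {A,S}
  T[2,3] 'ca' = {X3}  orig:{}
  T[0,2] 'bac' = ∅
  T[1,3] 'aca' = {B}
  T[0,3] 'baca' = {S}

S ∈ T[0,3] ⇒ YES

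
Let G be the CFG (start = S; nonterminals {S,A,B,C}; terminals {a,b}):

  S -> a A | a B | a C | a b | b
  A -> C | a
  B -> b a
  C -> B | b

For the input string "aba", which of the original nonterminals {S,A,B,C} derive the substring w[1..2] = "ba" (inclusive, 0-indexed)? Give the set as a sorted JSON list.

Convert to CNF:
  S -> T1 A | T1 B | T1 C | T1 T0 | b
  A -> T0 T1 | a | b
  B -> T0 T1
  C -> T0 T1 | b
  T0 -> b
  T1 -> a

Fill CYK table bottom-up, restricted to cells inside w[1..2]:
  cell(1,1) b: {A,C,S,T0}  orig:{A,C,S}
  cell(2,2) a: {A,T1}  orig:{A}
  cell(1,2) ba: {A,B,C}

Original NTs in T[1,2] deriving "ba": ["A", "B", "C"]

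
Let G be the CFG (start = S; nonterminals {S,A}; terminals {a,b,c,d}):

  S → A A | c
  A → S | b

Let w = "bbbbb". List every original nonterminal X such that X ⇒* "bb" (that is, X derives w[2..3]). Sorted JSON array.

Convert to CNF:
  S -> A A | c
  A -> A A | b | c

CYK table (by increasing span), restricted to cells inside w[2..3]:
  T[2,2] 'b' = {A}
  T[3,3] 'b' = {A}
  T[2,3] 'bb' = {A,S}

Original NTs in T[2,3] deriving "bb": ["A", "S"]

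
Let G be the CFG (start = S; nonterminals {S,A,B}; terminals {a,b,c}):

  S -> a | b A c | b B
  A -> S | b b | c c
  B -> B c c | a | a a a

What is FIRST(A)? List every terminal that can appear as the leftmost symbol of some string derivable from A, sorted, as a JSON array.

FIRST iteration:
pass 1:
  A via A→b b: +{b}
  A via A→c c: +{c}
  B via B→a: +{a}
  S via S→a: +{a}
  S via S→b A c: +{b}
  S: {a,b}  A: {b,c}  B: {a}
pass 2:
  A via A→S: +{a}
  S: {a,b}  A: {a,b,c}  B: {a}
pass 3: (stable)
  S: {a,b}  A: {a,b,c}  B: {a}

FIRST(A) = ["a", "b", "c"]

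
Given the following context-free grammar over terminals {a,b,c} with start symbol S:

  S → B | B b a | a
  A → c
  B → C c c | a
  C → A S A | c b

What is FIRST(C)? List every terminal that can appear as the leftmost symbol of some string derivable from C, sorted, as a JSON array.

FIRST sets, iterate to fixpoint:
[1]
  A via A→c: +{c}
  B via B→a: +{a}
  C via C→A S A: +{c}
  S via S→B: +{a}
  FIRST[S]={a}  FIRST[A]={c}  FIRST[B]={a}  FIRST[C]={c}
[2]
  B via B→C c c: +{c}
  S via S→B: +{c}
  FIRST[S]={a,c}  FIRST[A]={c}  FIRST[B]={a,c}  FIRST[C]={c}
[3] (no change)
  FIRST[S]={a,c}  FIRST[A]={c}  FIRST[B]={a,c}  FIRST[C]={c}

FIRST(C) = ["c"]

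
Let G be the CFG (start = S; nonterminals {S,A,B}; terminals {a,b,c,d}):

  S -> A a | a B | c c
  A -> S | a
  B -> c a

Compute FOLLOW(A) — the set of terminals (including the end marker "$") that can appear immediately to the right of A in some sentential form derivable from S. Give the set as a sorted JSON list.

FIRST iteration:
[1]
  A via A→a: +{a}
  B via B→c a: +{c}
  S via S→A a: +{a}
  S via S→c c: +{c}
  FIRST[S]={a,c}  FIRST[A]={a}  FIRST[B]={c}
[2]
  A via A→S: +{c}
  FIRST[S]={a,c}  FIRST[A]={a,c}  FIRST[B]={c}
[3] (stable)
  FIRST[S]={a,c}  FIRST[A]={a,c}  FIRST[B]={c}

FOLLOW sets:
seed FOLLOW(S) with $
[1]
  S→A a: FOLLOW(A) ⊇ FIRST(a) = {a}; new: +{a}
  S→a B: FOLLOW(B) ⊇ FOLLOW(S) ⊇ {$}; new: +{$}
  FOLLOW(S)={$}  FOLLOW(A)={a}  FOLLOW(B)={$}
[2]
  A→S: FOLLOW(S) ⊇ FOLLOW(A) ⊇ {a}; new: +{a}
  S→a B: FOLLOW(B) ⊇ FOLLOW(S) ⊇ {$,a}; new: +{a}
  FOLLOW(S)={$,a}  FOLLOW(A)={a}  FOLLOW(B)={$,a}
[3] — fixpoint
  FOLLOW(S)={$,a}  FOLLOW(A)={a}  FOLLOW(B)={$,a}

FOLLOW(A) = ["a"]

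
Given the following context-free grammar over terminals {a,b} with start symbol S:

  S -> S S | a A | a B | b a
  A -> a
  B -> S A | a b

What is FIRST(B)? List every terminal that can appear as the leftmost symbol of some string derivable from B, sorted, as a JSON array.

FIRST iteration:
pass 1:
  A via A→a: +{a}
  B via B→a b: +{a}
  S via S→a A: +{a}
  S via S→b a: +{b}
  FIRST[S]={a,b}  FIRST[A]={a}  FIRST[B]={a}
pass 2:
  B via B→S A: +{b}
  FIRST[S]={a,b}  FIRST[A]={a}  FIRST[B]={a,b}
pass 3: (no change)
  FIRST[S]={a,b}  FIRST[A]={a}  FIRST[B]={a,b}

FIRST(B) = ["a", "b"]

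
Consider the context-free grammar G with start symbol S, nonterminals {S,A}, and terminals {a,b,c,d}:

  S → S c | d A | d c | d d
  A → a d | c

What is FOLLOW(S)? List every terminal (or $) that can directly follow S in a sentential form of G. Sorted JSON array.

Compute FIRST by fixpoint:
[1]
  A via A→a d: +{a}
  A via A→c: +{c}
  S via S→d A: +{d}
  FIRST(S)={d}  FIRST(A)={a,c}
[2] (stable)
  FIRST(S)={d}  FIRST(A)={a,c}

Compute FOLLOW by fixpoint:
FOLLOW(S) := {$}
iter 1:
  S→S c: FOLLOW(S) ⊇ FIRST(c) = {c}; new: +{c}
  S→d A: FOLLOW(A) ⊇ FOLLOW(S) ⊇ {$,c}; new: +{$,c}
  FOLLOW(S)={$,c}  FOLLOW(A)={$,c}
iter 2: (stable)
  FOLLOW(S)={$,c}  FOLLOW(A)={$,c}

FOLLOW(S) = ["$", "c"]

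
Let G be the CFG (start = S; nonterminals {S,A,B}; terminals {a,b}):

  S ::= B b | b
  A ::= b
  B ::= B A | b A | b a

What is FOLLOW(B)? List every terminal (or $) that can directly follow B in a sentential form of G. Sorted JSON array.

Compute FIRST by fixpoint:
pass 1:
  A via A→b: +{b}
  B via B→b A: +{b}
  S via S→B b: +{b}
  S: {b}  A: {b}  B: {b}
pass 2: (stable)
  S: {b}  A: {b}  B: {b}

Compute FOLLOW by fixpoint:
FOLLOW(S) := {$}
round 1:
  B→B A: FOLLOW(B) ⊇ FIRST(A) = {b}; new: +{b}
  B→B A: FOLLOW(A) ⊇ FOLLOW(B) ⊇ {b}; new: +{b}
  S: {$}  A: {b}  B: {b}
round 2: done
  S: {$}  A: {b}  B: {b}

FOLLOW(B) = ["b"]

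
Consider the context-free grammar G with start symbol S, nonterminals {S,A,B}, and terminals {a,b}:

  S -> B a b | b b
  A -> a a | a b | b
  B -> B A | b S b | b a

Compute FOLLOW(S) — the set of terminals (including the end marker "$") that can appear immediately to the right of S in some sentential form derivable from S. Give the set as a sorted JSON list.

FIRST iteration:
iter 1:
  A via A→a a: +{a}
  A via A→b: +{b}
  B via B→b S b: +{b}
  S via S→B a b: +{b}
  FIRST[S]={b}  FIRST[A]={a,b}  FIRST[B]={b}
iter 2: (no change)
  FIRST[S]={b}  FIRST[A]={a,b}  FIRST[B]={b}

FOLLOW iteration:
FOLLOW(S) := {$}
iter 1:
  B→B A: FOLLOW(B) ⊇ FIRST(A) = {a,b}; new: +{a,b}
  B→B A: FOLLOW(A) ⊇ FOLLOW(B) ⊇ {a,b}; new: +{a,b}
  B→b S b: FOLLOW(S) ⊇ FIRST(b) = {b}; new: +{b}
  S: {$,b}  A: {a,b}  B: {a,b}
iter 2: — fixpoint
  S: {$,b}  A: {a,b}  B: {a,b}

FOLLOW(S) = ["$", "b"]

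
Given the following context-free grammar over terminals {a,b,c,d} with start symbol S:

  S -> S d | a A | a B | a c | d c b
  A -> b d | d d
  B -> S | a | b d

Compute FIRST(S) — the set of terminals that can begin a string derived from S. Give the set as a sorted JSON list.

FIRST sets, iterate to fixpoint:
[1]
  A via A→b d: +{b}
  A via A→d d: +{d}
  B via B→a: +{a}
  B via B→b d: +{b}
  S via S→a A: +{a}
  S via S→d c b: +{d}
  FIRST[S]={a,d}  FIRST[A]={b,d}  FIRST[B]={a,b}
[2]
  B via B→S: +{d}
  FIRST[S]={a,d}  FIRST[A]={b,d}  FIRST[B]={a,b,d}
[3] (no change)
  FIRST[S]={a,d}  FIRST[A]={b,d}  FIRST[B]={a,b,d}

FIRST(S) = ["a", "d"]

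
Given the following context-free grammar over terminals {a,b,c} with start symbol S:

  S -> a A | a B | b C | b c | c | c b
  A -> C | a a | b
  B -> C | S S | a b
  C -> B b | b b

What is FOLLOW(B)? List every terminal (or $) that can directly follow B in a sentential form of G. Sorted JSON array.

FIRST iteration:
pass 1:
  A via A→a a: +{a}
  A via A→b: +{b}
  B via B→a b: +{a}
  C via C→B b: +{a}
  C via C→b b: +{b}
  S via S→a A: +{a}
  S via S→b C: +{b}
  S via S→c: +{c}
  FIRST(S)={a,b,c}  FIRST(A)={a,b}  FIRST(B)={a}  FIRST(C)={a,b}
pass 2:
  B via B→C: +{b}
  B via B→S S: +{c}
  C via C→B b: +{c}
  FIRST(S)={a,b,c}  FIRST(A)={a,b}  FIRST(B)={a,b,c}  FIRST(C)={a,b,c}
pass 3:
  A via A→C: +{c}
  FIRST(S)={a,b,c}  FIRST(A)={a,b,c}  FIRST(B)={a,b,c}  FIRST(C)={a,b,c}
pass 4: (no change)
  FIRST(S)={a,b,c}  FIRST(A)={a,b,c}  FIRST(B)={a,b,c}  FIRST(C)={a,b,c}

FOLLOW sets:
FOLLOW(S) := {$}
iter 1:
  B→S S: FOLLOW(S) ⊇ FIRST(S) = {a,b,c}; new: +{a,b,c}
  C→B b: FOLLOW(B) ⊇ FIRST(b) = {b}; new: +{b}
  S→a A: FOLLOW(A) ⊇ FOLLOW(S) ⊇ {$,a,b,c}; new: +{$,a,b,c}
  S→a B: FOLLOW(B) ⊇ FOLLOW(S) ⊇ {$,a,b,c}; new: +{$,a,c}
  S→b C: FOLLOW(C) ⊇ FOLLOW(S) ⊇ {$,a,b,c}; new: +{$,a,b,c}
  S: {$,a,b,c}  A: {$,a,b,c}  B: {$,a,b,c}  C: {$,a,b,c}
iter 2: (stable)
  S: {$,a,b,c}  A: {$,a,b,c}  B: {$,a,b,c}  C: {$,a,b,c}

FOLLOW(B) = ["$", "a", "b", "c"]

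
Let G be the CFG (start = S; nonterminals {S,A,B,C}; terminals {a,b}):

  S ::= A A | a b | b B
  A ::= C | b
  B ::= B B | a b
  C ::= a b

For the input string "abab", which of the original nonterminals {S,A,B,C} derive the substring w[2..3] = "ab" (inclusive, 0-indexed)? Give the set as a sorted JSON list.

Convert to CNF:
  S -> A A | T0 T1 | T1 B
  A -> T0 T1 | b
  B -> B B | T0 T1
  C -> T0 T1
  T0 -> a
  T1 -> b

Fill CYK table bottom-up (cells [i..j] with 2 ≤ i ≤ j ≤ 3 only):
  cell(2,2) a: {T0}  orig:{}
  cell(3,3) b: {A,T1}  orig:{A}
  cell(2,3) ab: {A,B,C,S}

Original NTs in T[2,3] deriving "ab": ["A", "B", "C", "S"]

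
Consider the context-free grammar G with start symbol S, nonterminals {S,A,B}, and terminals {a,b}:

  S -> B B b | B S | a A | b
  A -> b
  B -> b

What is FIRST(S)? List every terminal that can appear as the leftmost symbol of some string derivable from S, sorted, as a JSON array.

Compute FIRST by fixpoint:
round 1:
  A via A→b: +{b}
  B via B→b: +{b}
  S via S→B B b: +{b}
  S via S→a A: +{a}
  S: {a,b}  A: {b}  B: {b}
round 2: — fixpoint
  S: {a,b}  A: {b}  B: {b}

FIRST(S) = ["a", "b"]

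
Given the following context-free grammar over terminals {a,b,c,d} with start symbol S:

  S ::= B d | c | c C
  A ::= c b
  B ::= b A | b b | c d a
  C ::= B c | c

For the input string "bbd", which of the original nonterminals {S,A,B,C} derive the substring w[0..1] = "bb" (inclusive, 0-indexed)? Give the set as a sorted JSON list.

CNF form of G:
  S -> B T2 | T0 C | c
  A -> T0 T1
  B -> T0 X4 | T1 A | T1 T1
  C -> B T0 | c
  T0 -> c
  T1 -> b
  T2 -> d
  T3 -> a
  X4 -> T2 T3

CYK fill, restricted to cells inside w[0..1]:
  T[0,0] 'b' = {T1}  orig:{}
  T[1,1] 'b' = {T1}  orig:{}
  T[0,1] 'bb' = {B}

Original NTs in T[0,1] deriving "bb": ["B"]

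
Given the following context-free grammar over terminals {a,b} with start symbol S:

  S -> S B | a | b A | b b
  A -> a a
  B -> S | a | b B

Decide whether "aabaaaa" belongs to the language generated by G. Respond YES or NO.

CNF form of G:
  S -> S B | T1 A | T1 T1 | a
  A -> T0 T0
  B -> S B | T1 A | T1 B | T1 T1 | a
  T0 -> a
  T1 -> b

Fill CYK table bottom-up:
  [0..0]={B,S,T0}  "a"  orig:{B,S}
  [1..1]={B,S,T0}  "a"  orig:{B,S}
  [2..2]={T1}  "b"  orig:{}
  [3..3]={B,S,T0}  "a"  orig:{B,S}
  [4..4]={B,S,T0}  "a"  orig:{B,S}
  [5..5]={B,S,T0}  "a"  orig:{B,S}
  [6..6]={B,S,T0}  "a"  orig:{B,S}
  [0..1]={A,B,S}  "aa"
  [1..2]=∅  "ab"
  [2..3]={B}  "ba"
  [3..4]={A,B,S}  "aa"
  [4..5]={A,B,S}  "aa"
  [5..6]={A,B,S}  "aa"
  [0..2]=∅  "aab"
  [1..3]={B,S}  "aba"
  [2..4]={B,S}  "baa"
  [3..5]={B,S}  "aaa"
  [4..6]={B,S}  "aaa"
  [0..3]={B,S}  "aaba"
  [1..4]={B,S}  "abaa"
  [2..5]={B,S}  "baaa"
  [3..6]={B,S}  "aaaa"
  [0..4]={B,S}  "aabaa"
  [1..5]={B,S}  "abaaa"
  [2..6]={B,S}  "baaaa"
  [0..5]={B,S}  "aabaaa"
  [1..6]={B,S}  "abaaaa"
  [0..6]={B,S}  "aabaaaa"

S ∈ T[0,6] ⇒ YES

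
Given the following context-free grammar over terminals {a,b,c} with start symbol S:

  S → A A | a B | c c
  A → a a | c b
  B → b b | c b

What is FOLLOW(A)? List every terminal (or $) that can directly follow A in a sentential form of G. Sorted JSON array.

FIRST iteration:
[1]
  A via A→a a: +{a}
  A via A→c b: +{c}
  B via B→b b: +{b}
  B via B→c b: +{c}
  S via S→A A: +{a,c}
  FIRST[S]={a,c}  FIRST[A]={a,c}  FIRST[B]={b,c}
[2] (stable)
  FIRST[S]={a,c}  FIRST[A]={a,c}  FIRST[B]={b,c}

FOLLOW iteration:
seed FOLLOW(S) with $
[1]
  S→A A: FOLLOW(A) ⊇ FIRST(A) = {a,c}; new: +{a,c}
  S→A A: FOLLOW(A) ⊇ FOLLOW(S) ⊇ {$}; new: +{$}
  S→a B: FOLLOW(B) ⊇ FOLLOW(S) ⊇ {$}; new: +{$}
  S: {$}  A: {$,a,c}  B: {$}
[2] (no change)
  S: {$}  A: {$,a,c}  B: {$}

FOLLOW(A) = ["$", "a", "c"]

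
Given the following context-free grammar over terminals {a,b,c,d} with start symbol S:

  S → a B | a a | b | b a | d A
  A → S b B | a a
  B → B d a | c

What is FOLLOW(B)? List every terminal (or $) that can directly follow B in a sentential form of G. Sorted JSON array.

FIRST iteration:
iter 1:
  A via A→a a: +{a}
  B via B→c: +{c}
  S via S→a B: +{a}
  S via S→b: +{b}
  S via S→d A: +{d}
  FIRST(S)={a,b,d}  FIRST(A)={a}  FIRST(B)={c}
iter 2:
  A via A→S b B: +{b,d}
  FIRST(S)={a,b,d}  FIRST(A)={a,b,d}  FIRST(B)={c}
iter 3: — fixpoint
  FIRST(S)={a,b,d}  FIRST(A)={a,b,d}  FIRST(B)={c}

FOLLOW sets:
initialize: $ ∈ FOLLOW(S)
round 1:
  A→S b B: FOLLOW(S) ⊇ FIRST(b) = {b}; new: +{b}
  B→B d a: FOLLOW(B) ⊇ FIRST(d) = {d}; new: +{d}
  S→a B: FOLLOW(B) ⊇ FOLLOW(S) ⊇ {$,b}; new: +{$,b}
  S→d A: FOLLOW(A) ⊇ FOLLOW(S) ⊇ {$,b}; new: +{$,b}
  FOLLOW(S)={$,b}  FOLLOW(A)={$,b}  FOLLOW(B)={$,b,d}
round 2: (no change)
  FOLLOW(S)={$,b}  FOLLOW(A)={$,b}  FOLLOW(B)={$,b,d}

FOLLOW(B) = ["$", "b", "d"]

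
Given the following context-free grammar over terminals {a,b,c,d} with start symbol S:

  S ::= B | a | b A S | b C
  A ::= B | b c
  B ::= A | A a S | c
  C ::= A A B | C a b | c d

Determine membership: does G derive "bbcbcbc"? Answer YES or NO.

Convert to CNF:
  S -> A X8 | T1 C | T1 T2 | T1 X9 | a | c
  A -> A X4 | T1 T2 | c
  B -> A X5 | T1 T2 | c
  C -> A X6 | C X7 | T2 T3
  T0 -> a
  T1 -> b
  T2 -> c
  T3 -> d
  X4 -> T0 S
  X5 -> T0 S
  X6 -> A B
  X7 -> T0 T1
  X8 -> T0 S
  X9 -> A S

Fill CYK table bottom-up:
  T[0,0] 'b' = {T1}  orig:{}
  T[1,1] 'b' = {T1}  orig:{}
  T[2,2] 'c' = {A,B,S,T2}  orig:{A,B,S}
  T[3,3] 'b' = {T1}  orig:{}
  T[4,4] 'c' = {A,B,S,T2}  orig:{A,B,S}
  T[5,5] 'b' = {T1}  orig:{}
  T[6,6] 'c' = {A,B,S,T2}  orig:{A,B,S}
  T[0,1] 'bb' = ∅
  T[1,2] 'bc' = {A,B,S}
  T[2,3] 'cb' = ∅
  T[3,4] 'bc' = {A,B,S}
  T[4,5] 'cb' = ∅
  T[5,6] 'bc' = {A,B,S}
  T[0,2] 'bbc' = ∅
  T[1,3] 'bcb' = ∅
  T[2,4] 'cbc' = {X6,X9}  orig:{}
  T[3,5] 'bcb' = ∅
  T[4,6] 'cbc' = {X6,X9}  orig:{}
  T[0,3] 'bbcb' = ∅
  T[1,4] 'bcbc' = {S,X6,X9}  orig:{S}
  T[2,5] 'cbcb' = ∅
  T[3,6] 'bcbc' = {S,X6,X9}  orig:{S}
  T[0,4] 'bbcbc' = {S}
  T[1,5] 'bcbcb' = ∅
  T[2,6] 'cbcbc' = {C,X9}  orig:{C}
  T[0,5] 'bbcbcb' = ∅
  T[1,6] 'bcbcbc' = {C,S,X9}  orig:{C,S}
  T[0,6] 'bbcbcbc' = {S}

S ∈ T[0,6] ⇒ YES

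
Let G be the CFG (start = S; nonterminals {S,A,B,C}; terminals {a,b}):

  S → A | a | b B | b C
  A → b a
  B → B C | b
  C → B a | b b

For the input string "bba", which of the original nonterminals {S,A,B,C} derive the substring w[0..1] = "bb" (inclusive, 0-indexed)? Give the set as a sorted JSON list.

CNF form of G:
  S -> T0 B | T0 C | T0 T1 | a
  A -> T0 T1
  B -> B C | b
  C -> B T1 | T0 T0
  T0 -> b
  T1 -> a

CYK fill (cells [i..j] with 0 ≤ i ≤ j ≤ 1 only):
  [0..0]={B,T0}  "b"  orig:{B}
  [1..1]={B,T0}  "b"  orig:{B}
  [0..1]={C,S}  "bb"

Original NTs in T[0,1] deriving "bb": ["C", "S"]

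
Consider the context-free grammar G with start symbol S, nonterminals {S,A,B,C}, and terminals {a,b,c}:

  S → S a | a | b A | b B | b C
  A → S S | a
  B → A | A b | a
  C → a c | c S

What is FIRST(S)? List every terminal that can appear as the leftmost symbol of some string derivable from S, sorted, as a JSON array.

FIRST iteration:
pass 1:
  A via A→a: +{a}
  B via B→A: +{a}
  C via C→a c: +{a}
  C via C→c S: +{c}
  S via S→a: +{a}
  S via S→b A: +{b}
  FIRST[S]={a,b}  FIRST[A]={a}  FIRST[B]={a}  FIRST[C]={a,c}
pass 2:
  A via A→S S: +{b}
  B via B→A: +{b}
  FIRST[S]={a,b}  FIRST[A]={a,b}  FIRST[B]={a,b}  FIRST[C]={a,c}
pass 3: done
  FIRST[S]={a,b}  FIRST[A]={a,b}  FIRST[B]={a,b}  FIRST[C]={a,c}

FIRST(S) = ["a", "b"]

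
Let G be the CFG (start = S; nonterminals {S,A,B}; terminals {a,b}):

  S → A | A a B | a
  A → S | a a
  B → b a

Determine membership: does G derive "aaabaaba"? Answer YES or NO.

Convert to CNF:
  S -> A X3 | T0 T0 | a
  A -> A X2 | T0 T0 | a
  B -> T1 T0
  T0 -> a
  T1 -> b
  X2 -> T0 B
  X3 -> T0 B

CYK fill:
  [0..0]={A,S,T0}  "a"  orig:{A,S}
  [1..1]={A,S,T0}  "a"  orig:{A,S}
  [2..2]={A,S,T0}  "a"  orig:{A,S}
  [3..3]={T1}  "b"  orig:{}
  [4..4]={A,S,T0}  "a"  orig:{A,S}
  [5..5]={A,S,T0}  "a"  orig:{A,S}
  [6..6]={T1}  "b"  orig:{}
  [7..7]={A,S,T0}  "a"  orig:{A,S}
  [0..1]={A,S}  "aa"
  [1..2]={A,S}  "aa"
  [2..3]=∅  "ab"
  [3..4]={B}  "ba"
  [4..5]={A,S}  "aa"
  [5..6]=∅  "ab"
  [6..7]={B}  "ba"
  [0..2]=∅  "aaa"
  [1..3]=∅  "aab"
  [2..4]={X2,X3}  "aba"  orig:{}
  [3..5]=∅  "baa"
  [4..6]=∅  "aab"
  [5..7]={X2,X3}  "aba"  orig:{}
  [0..3]=∅  "aaab"
  [1..4]={A,S}  "aaba"
  [2..5]=∅  "abaa"
  [3..6]=∅  "baab"
  [4..7]={A,S}  "aaba"
  [0..4]={A,S}  "aaaba"
  [1..5]=∅  "aabaa"
  [2..6]=∅  "abaab"
  [3..7]=∅  "baaba"
  [0..5]=∅  "aaabaa"
  [1..6]=∅  "aabaab"
  [2..7]=∅  "abaaba"
  [0..6]=∅  "aaabaab"
  [1..7]={A,S}  "aabaaba"
  [0..7]={A,S}  "aaabaaba"

S ∈ T[0,7] ⇒ YES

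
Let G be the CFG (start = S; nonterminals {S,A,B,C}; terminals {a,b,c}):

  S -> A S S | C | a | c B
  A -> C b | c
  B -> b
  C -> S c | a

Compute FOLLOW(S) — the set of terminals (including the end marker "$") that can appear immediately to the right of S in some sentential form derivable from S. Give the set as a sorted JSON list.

FIRST iteration:
round 1:
  A via A→c: +{c}
  B via B→b: +{b}
  C via C→a: +{a}
  S via S→A S S: +{c}
  S via S→C: +{a}
  FIRST[S]={a,c}  FIRST[A]={c}  FIRST[B]={b}  FIRST[C]={a}
round 2:
  A via A→C b: +{a}
  C via C→S c: +{c}
  FIRST[S]={a,c}  FIRST[A]={a,c}  FIRST[B]={b}  FIRST[C]={a,c}
round 3: — fixpoint
  FIRST[S]={a,c}  FIRST[A]={a,c}  FIRST[B]={b}  FIRST[C]={a,c}

FOLLOW iteration:
seed FOLLOW(S) with $
[1]
  A→C b: FOLLOW(C) ⊇ FIRST(b) = {b}; new: +{b}
  C→S c: FOLLOW(S) ⊇ FIRST(c) = {c}; new: +{c}
  S→A S S: FOLLOW(A) ⊇ FIRST(S) = {a,c}; new: +{a,c}
  S→A S S: FOLLOW(S) ⊇ FIRST(S) = {a,c}; new: +{a}
  S→C: FOLLOW(C) ⊇ FOLLOW(S) ⊇ {$,a,c}; new: +{$,a,c}
  S→c B: FOLLOW(B) ⊇ FOLLOW(S) ⊇ {$,a,c}; new: +{$,a,c}
  FOLLOW[S]={$,a,c}  FOLLOW[A]={a,c}  FOLLOW[B]={$,a,c}  FOLLOW[C]={$,a,b,c}
[2] — fixpoint
  FOLLOW[S]={$,a,c}  FOLLOW[A]={a,c}  FOLLOW[B]={$,a,c}  FOLLOW[C]={$,a,b,c}

FOLLOW(S) = ["$", "a", "c"]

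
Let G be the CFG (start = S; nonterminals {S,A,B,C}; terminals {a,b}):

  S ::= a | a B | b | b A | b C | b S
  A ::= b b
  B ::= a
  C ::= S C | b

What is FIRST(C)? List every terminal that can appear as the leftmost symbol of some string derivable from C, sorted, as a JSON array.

FIRST iteration:
round 1:
  A via A→b b: +{b}
  B via B→a: +{a}
  C via C→b: +{b}
  S via S→a: +{a}
  S via S→b: +{b}
  FIRST(S)={a,b}  FIRST(A)={b}  FIRST(B)={a}  FIRST(C)={b}
round 2:
  C via C→S C: +{a}
  FIRST(S)={a,b}  FIRST(A)={b}  FIRST(B)={a}  FIRST(C)={a,b}
round 3: done
  FIRST(S)={a,b}  FIRST(A)={b}  FIRST(B)={a}  FIRST(C)={a,b}

FIRST(C) = ["a", "b"]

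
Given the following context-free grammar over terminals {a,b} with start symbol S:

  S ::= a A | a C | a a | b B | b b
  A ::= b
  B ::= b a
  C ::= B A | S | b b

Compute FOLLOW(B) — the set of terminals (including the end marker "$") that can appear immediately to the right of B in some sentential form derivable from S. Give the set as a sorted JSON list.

FIRST sets, iterate to fixpoint:
pass 1:
  A via A→b: +{b}
  B via B→b a: +{b}
  C via C→B A: +{b}
  S via S→a A: +{a}
  S via S→b B: +{b}
  FIRST(S)={a,b}  FIRST(A)={b}  FIRST(B)={b}  FIRST(C)={b}
pass 2:
  C via C→S: +{a}
  FIRST(S)={a,b}  FIRST(A)={b}  FIRST(B)={b}  FIRST(C)={a,b}
pass 3: (no change)
  FIRST(S)={a,b}  FIRST(A)={b}  FIRST(B)={b}  FIRST(C)={a,b}

FOLLOW iteration:
initialize: $ ∈ FOLLOW(S)
round 1:
  C→B A: FOLLOW(B) ⊇ FIRST(A) = {b}; new: +{b}
  S→a A: FOLLOW(A) ⊇ FOLLOW(S) ⊇ {$}; new: +{$}
  S→a C: FOLLOW(C) ⊇ FOLLOW(S) ⊇ {$}; new: +{$}
  S→b B: FOLLOW(B) ⊇ FOLLOW(S) ⊇ {$}; new: +{$}
  S: {$}  A: {$}  B: {$,b}  C: {$}
round 2: (no change)
  S: {$}  A: {$}  B: {$,b}  C: {$}

FOLLOW(B) = ["$", "b"]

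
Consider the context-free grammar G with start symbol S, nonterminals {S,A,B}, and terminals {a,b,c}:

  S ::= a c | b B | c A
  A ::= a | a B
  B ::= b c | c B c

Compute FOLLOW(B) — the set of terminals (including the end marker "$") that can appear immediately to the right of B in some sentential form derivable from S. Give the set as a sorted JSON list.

Compute FIRST by fixpoint:
round 1:
  A via A→a: +{a}
  B via B→b c: +{b}
  B via B→c B c: +{c}
  S via S→a c: +{a}
  S via S→b B: +{b}
  S via S→c A: +{c}
  S: {a,b,c}  A: {a}  B: {b,c}
round 2: — fixpoint
  S: {a,b,c}  A: {a}  B: {b,c}

FOLLOW sets:
seed FOLLOW(S) with $
[1]
  B→c B c: FOLLOW(B) ⊇ FIRST(c) = {c}; new: +{c}
  S→b B: FOLLOW(B) ⊇ FOLLOW(S) ⊇ {$}; new: +{$}
  S→c A: FOLLOW(A) ⊇ FOLLOW(S) ⊇ {$}; new: +{$}
  FOLLOW(S)={$}  FOLLOW(A)={$}  FOLLOW(B)={$,c}
[2] done
  FOLLOW(S)={$}  FOLLOW(A)={$}  FOLLOW(B)={$,c}

FOLLOW(B) = ["$", "c"]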